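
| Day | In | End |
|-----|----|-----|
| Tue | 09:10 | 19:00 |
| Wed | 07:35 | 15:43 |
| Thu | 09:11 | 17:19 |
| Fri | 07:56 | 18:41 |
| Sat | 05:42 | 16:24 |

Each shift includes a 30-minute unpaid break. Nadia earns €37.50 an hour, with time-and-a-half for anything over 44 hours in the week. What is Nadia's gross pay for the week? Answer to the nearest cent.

€1709.06

Tue: 09:10–19:00 = 9 h 50 min; less 30 min break → 9 h 20 min
Wed: 07:35–15:43 = 8 h 8 min; less 30 min break → 7 h 38 min
Thu: 09:11–17:19 = 8 h 8 min; less 30 min break → 7 h 38 min
Fri: 07:56–18:41 = 10 h 45 min; less 30 min break → 10 h 15 min
Sat: 05:42–16:24 = 10 h 42 min; less 30 min break → 10 h 12 min
Total worked: 45 h 3 min = 2703 min.
Regular 44 h 0 min = 2640 min at €37.50/h; overtime 1 h 3 min = 63 min at €56.25/h.
Pay = (2640 × €37.50 + 63 × €56.25) ÷ 60 = €1709.06.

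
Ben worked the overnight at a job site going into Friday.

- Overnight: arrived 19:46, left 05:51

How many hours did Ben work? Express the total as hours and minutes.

10 h 5 min

Overnight: 19:46 → midnight = 4 h 14 min; midnight → 05:51 = 5 h 51 min; span 10 h 5 min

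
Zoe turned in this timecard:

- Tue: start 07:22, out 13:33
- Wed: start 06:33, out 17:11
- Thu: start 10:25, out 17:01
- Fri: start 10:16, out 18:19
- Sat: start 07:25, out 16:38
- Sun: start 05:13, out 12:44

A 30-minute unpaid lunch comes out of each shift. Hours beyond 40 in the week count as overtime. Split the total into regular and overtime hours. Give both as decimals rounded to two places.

Tue: 07:22–13:33 = 6 h 11 min; less 30 min break → 5 h 41 min
Wed: 06:33–17:11 = 10 h 38 min; less 30 min break → 10 h 8 min
Thu: 10:25–17:01 = 6 h 36 min; less 30 min break → 6 h 6 min
Fri: 10:16–18:19 = 8 h 3 min; less 30 min break → 7 h 33 min
Sat: 07:25–16:38 = 9 h 13 min; less 30 min break → 8 h 43 min
Sun: 05:13–12:44 = 7 h 31 min; less 30 min break → 7 h 1 min
Total worked: 45 h 12 min = 45.20 h.
Threshold 40 h → overtime 5 h 12 min, regular 40 h 0 min.

Regular 40.00 hours, overtime 5.20 hours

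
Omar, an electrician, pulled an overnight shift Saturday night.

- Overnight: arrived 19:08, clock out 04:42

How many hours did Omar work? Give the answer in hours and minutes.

9 h 34 min

Overnight: 19:08 → midnight = 4 h 52 min; midnight → 04:42 = 4 h 42 min; span 9 h 34 min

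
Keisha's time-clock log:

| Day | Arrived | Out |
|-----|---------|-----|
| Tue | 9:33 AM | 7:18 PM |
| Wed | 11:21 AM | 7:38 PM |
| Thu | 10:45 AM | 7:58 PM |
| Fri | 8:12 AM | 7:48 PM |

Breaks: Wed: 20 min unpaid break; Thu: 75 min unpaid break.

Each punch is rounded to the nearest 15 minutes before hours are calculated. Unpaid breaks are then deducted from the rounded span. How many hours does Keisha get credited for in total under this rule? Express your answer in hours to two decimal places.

Tue: in 9:33 AM→9:30 AM, out 7:18 PM→7:15 PM; 9 h 45 min
Wed: in 11:21 AM→11:15 AM, out 7:38 PM→7:45 PM; 8 h 30 min − 20 min = 8 h 10 min
Thu: in 10:45 AM→10:45 AM, out 7:58 PM→8:00 PM; 9 h 15 min − 75 min = 8 h 0 min
Fri: in 8:12 AM→8:15 AM, out 7:48 PM→7:45 PM; 11 h 30 min
Total credited: 37 h 25 min.

37.42 hours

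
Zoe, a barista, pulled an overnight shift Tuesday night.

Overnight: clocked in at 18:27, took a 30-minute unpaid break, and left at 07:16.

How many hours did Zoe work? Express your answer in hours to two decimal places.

Overnight: 18:27 → midnight = 5 h 33 min; midnight → 07:16 = 7 h 16 min; span 12 h 49 min; less 30 min break → 12 h 19 min

12.32 hours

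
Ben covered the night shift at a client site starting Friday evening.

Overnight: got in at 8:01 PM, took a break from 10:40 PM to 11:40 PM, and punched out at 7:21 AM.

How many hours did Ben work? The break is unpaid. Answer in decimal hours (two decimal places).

10.33 hours

Overnight: 8:01 PM → midnight = 3 h 59 min; midnight → 7:21 AM = 7 h 21 min; span 11 h 20 min; less 60 min break → 10 h 20 min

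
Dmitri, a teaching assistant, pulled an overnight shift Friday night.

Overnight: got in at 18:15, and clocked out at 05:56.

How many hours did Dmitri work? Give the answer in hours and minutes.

11 h 41 min

Overnight: 18:15 → midnight = 5 h 45 min; midnight → 05:56 = 5 h 56 min; span 11 h 41 min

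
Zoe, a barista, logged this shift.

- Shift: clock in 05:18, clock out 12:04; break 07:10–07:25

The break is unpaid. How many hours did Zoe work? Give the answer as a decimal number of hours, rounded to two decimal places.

6.52 hours

Shift: 05:18–12:04 = 6 h 46 min; less 15 min break → 6 h 31 min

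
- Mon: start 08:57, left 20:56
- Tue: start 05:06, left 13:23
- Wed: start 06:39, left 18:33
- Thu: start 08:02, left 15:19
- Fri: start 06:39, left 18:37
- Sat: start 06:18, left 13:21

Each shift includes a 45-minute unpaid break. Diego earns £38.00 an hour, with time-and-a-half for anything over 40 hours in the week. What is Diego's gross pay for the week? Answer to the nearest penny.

Mon: 08:57–20:56 = 11 h 59 min; less 45 min break → 11 h 14 min
Tue: 05:06–13:23 = 8 h 17 min; less 45 min break → 7 h 32 min
Wed: 06:39–18:33 = 11 h 54 min; less 45 min break → 11 h 9 min
Thu: 08:02–15:19 = 7 h 17 min; less 45 min break → 6 h 32 min
Fri: 06:39–18:37 = 11 h 58 min; less 45 min break → 11 h 13 min
Sat: 06:18–13:21 = 7 h 3 min; less 45 min break → 6 h 18 min
Total worked: 53 h 58 min = 3238 min.
Regular 40 h 0 min = 2400 min at £38.00/h; overtime 13 h 58 min = 838 min at £57.00/h.
Pay = (2400 × £38.00 + 838 × £57.00) ÷ 60 = £2316.10.

£2316.10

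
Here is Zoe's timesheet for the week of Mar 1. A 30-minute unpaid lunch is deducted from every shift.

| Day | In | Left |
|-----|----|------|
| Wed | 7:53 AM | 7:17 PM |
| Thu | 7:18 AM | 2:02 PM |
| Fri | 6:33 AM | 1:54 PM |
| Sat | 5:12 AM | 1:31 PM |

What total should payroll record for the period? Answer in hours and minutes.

Wed: 7:53 AM–7:17 PM = 11 h 24 min; less 30 min break → 10 h 54 min
Thu: 7:18 AM–2:02 PM = 6 h 44 min; less 30 min break → 6 h 14 min
Fri: 6:33 AM–1:54 PM = 7 h 21 min; less 30 min break → 6 h 51 min
Sat: 5:12 AM–1:31 PM = 8 h 19 min; less 30 min break → 7 h 49 min
Total: 10 h 54 min + 6 h 14 min + 6 h 51 min + 7 h 49 min = 31 h 48 min.

31 h 48 min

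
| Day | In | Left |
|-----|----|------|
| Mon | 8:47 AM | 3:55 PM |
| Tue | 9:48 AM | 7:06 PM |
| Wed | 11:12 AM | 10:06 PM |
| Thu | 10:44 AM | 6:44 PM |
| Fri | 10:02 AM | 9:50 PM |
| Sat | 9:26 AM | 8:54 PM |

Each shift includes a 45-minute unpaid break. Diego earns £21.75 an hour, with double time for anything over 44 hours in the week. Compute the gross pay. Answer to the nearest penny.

£1396.35

Mon: 8:47 AM–3:55 PM = 7 h 8 min; less 45 min break → 6 h 23 min
Tue: 9:48 AM–7:06 PM = 9 h 18 min; less 45 min break → 8 h 33 min
Wed: 11:12 AM–10:06 PM = 10 h 54 min; less 45 min break → 10 h 9 min
Thu: 10:44 AM–6:44 PM = 8 h 0 min; less 45 min break → 7 h 15 min
Fri: 10:02 AM–9:50 PM = 11 h 48 min; less 45 min break → 11 h 3 min
Sat: 9:26 AM–8:54 PM = 11 h 28 min; less 45 min break → 10 h 43 min
Total worked: 54 h 6 min = 3246 min.
Regular 44 h 0 min = 2640 min at £21.75/h; overtime 10 h 6 min = 606 min at £43.50/h.
Pay = (2640 × £21.75 + 606 × £43.50) ÷ 60 = £1396.35.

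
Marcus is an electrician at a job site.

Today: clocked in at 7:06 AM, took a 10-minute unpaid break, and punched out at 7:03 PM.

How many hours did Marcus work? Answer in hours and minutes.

Today: 7:06 AM–7:03 PM = 11 h 57 min; less 10 min break → 11 h 47 min

11 h 47 min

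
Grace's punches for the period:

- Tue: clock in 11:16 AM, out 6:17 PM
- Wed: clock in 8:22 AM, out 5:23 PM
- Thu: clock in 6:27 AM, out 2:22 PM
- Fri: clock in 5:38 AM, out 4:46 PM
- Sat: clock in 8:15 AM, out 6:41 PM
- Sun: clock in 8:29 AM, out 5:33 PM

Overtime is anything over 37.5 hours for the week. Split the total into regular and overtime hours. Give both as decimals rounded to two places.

Regular 37.50 hours, overtime 17.08 hours

Tue: 11:16 AM–6:17 PM = 7 h 1 min
Wed: 8:22 AM–5:23 PM = 9 h 1 min
Thu: 6:27 AM–2:22 PM = 7 h 55 min
Fri: 5:38 AM–4:46 PM = 11 h 8 min
Sat: 8:15 AM–6:41 PM = 10 h 26 min
Sun: 8:29 AM–5:33 PM = 9 h 4 min
Total worked: 54 h 35 min = 54.58 h.
Threshold 37.5 h → overtime 17 h 5 min, regular 37 h 30 min.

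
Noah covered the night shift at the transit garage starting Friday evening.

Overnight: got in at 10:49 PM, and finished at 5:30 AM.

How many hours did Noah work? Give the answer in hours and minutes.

6 h 41 min

Overnight: 10:49 PM → midnight = 1 h 11 min; midnight → 5:30 AM = 5 h 30 min; span 6 h 41 min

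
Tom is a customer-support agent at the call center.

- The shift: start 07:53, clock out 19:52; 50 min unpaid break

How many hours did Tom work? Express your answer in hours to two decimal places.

The shift: 07:53–19:52 = 11 h 59 min; less 50 min break → 11 h 9 min

11.15 hours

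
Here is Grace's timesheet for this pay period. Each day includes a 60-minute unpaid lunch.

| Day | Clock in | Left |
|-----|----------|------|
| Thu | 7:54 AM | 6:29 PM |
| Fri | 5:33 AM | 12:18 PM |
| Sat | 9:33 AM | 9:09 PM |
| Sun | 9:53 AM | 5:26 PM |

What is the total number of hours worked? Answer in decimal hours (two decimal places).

32.48 hours

Thu: 7:54 AM–6:29 PM = 10 h 35 min; less 60 min break → 9 h 35 min
Fri: 5:33 AM–12:18 PM = 6 h 45 min; less 60 min break → 5 h 45 min
Sat: 9:33 AM–9:09 PM = 11 h 36 min; less 60 min break → 10 h 36 min
Sun: 9:53 AM–5:26 PM = 7 h 33 min; less 60 min break → 6 h 33 min
Total: 9 h 35 min + 5 h 45 min + 10 h 36 min + 6 h 33 min = 32 h 29 min.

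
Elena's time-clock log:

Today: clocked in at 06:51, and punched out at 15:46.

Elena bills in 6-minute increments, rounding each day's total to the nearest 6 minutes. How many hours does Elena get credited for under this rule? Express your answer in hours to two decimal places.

8.90 hours

Today: 06:51–15:46 = 8 h 55 min → rounds to 8 h 54 min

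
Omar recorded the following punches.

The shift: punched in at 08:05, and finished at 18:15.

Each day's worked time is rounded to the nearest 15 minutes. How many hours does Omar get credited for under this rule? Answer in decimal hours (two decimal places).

10.25 hours

The shift: 08:05–18:15 = 10 h 10 min → rounds to 10 h 15 min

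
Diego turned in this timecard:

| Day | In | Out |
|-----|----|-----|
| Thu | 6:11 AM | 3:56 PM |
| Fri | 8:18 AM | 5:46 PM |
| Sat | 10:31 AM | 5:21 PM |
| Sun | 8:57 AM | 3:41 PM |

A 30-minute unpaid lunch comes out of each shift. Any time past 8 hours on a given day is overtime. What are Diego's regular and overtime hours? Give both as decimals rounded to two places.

Thu: 6:11 AM–3:56 PM = 9 h 45 min; less 30 min break → 9 h 15 min
Fri: 8:18 AM–5:46 PM = 9 h 28 min; less 30 min break → 8 h 58 min
Sat: 10:31 AM–5:21 PM = 6 h 50 min; less 30 min break → 6 h 20 min
Sun: 8:57 AM–3:41 PM = 6 h 44 min; less 30 min break → 6 h 14 min
Thu reg 8 h 0 min / OT 1 h 15 min; Fri reg 8 h 0 min / OT 0 h 58 min; Sat reg 6 h 20 min / OT 0 h 0 min; Sun reg 6 h 14 min / OT 0 h 0 min.
Totals: regular 28 h 34 min, overtime 2 h 13 min.

Regular 28.57 hours, overtime 2.22 hours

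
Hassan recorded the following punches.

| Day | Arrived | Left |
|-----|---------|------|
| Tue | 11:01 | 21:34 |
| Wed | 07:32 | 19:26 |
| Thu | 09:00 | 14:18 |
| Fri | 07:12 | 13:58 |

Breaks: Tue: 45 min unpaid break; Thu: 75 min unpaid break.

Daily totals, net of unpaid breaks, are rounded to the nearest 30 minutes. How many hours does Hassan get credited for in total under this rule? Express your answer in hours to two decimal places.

Tue: 11:01–21:34 = 10 h 33 min − 45 min = 9 h 48 min → rounds to 10 h 0 min
Wed: 07:32–19:26 = 11 h 54 min → rounds to 12 h 0 min
Thu: 09:00–14:18 = 5 h 18 min − 75 min = 4 h 3 min → rounds to 4 h 0 min
Fri: 07:12–13:58 = 6 h 46 min → rounds to 7 h 0 min
Total credited: 33 h 0 min.

33.00 hours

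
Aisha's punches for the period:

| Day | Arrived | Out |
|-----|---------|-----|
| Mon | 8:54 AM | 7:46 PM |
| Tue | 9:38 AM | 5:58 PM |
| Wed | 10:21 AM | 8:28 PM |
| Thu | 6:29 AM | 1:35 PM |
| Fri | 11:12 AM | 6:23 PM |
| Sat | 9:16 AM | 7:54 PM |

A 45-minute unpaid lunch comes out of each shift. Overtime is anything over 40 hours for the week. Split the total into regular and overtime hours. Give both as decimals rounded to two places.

Mon: 8:54 AM–7:46 PM = 10 h 52 min; less 45 min break → 10 h 7 min
Tue: 9:38 AM–5:58 PM = 8 h 20 min; less 45 min break → 7 h 35 min
Wed: 10:21 AM–8:28 PM = 10 h 7 min; less 45 min break → 9 h 22 min
Thu: 6:29 AM–1:35 PM = 7 h 6 min; less 45 min break → 6 h 21 min
Fri: 11:12 AM–6:23 PM = 7 h 11 min; less 45 min break → 6 h 26 min
Sat: 9:16 AM–7:54 PM = 10 h 38 min; less 45 min break → 9 h 53 min
Total worked: 49 h 44 min = 49.73 h.
Threshold 40 h → overtime 9 h 44 min, regular 40 h 0 min.

Regular 40.00 hours, overtime 9.73 hours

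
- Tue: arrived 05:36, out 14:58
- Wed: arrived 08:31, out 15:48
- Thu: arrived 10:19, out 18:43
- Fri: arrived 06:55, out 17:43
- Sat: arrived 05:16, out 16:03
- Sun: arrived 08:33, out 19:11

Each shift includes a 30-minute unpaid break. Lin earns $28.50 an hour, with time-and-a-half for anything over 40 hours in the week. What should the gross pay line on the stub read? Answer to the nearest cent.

Tue: 05:36–14:58 = 9 h 22 min; less 30 min break → 8 h 52 min
Wed: 08:31–15:48 = 7 h 17 min; less 30 min break → 6 h 47 min
Thu: 10:19–18:43 = 8 h 24 min; less 30 min break → 7 h 54 min
Fri: 06:55–17:43 = 10 h 48 min; less 30 min break → 10 h 18 min
Sat: 05:16–16:03 = 10 h 47 min; less 30 min break → 10 h 17 min
Sun: 08:33–19:11 = 10 h 38 min; less 30 min break → 10 h 8 min
Total worked: 54 h 16 min = 3256 min.
Regular 40 h 0 min = 2400 min at $28.50/h; overtime 14 h 16 min = 856 min at $42.75/h.
Pay = (2400 × $28.50 + 856 × $42.75) ÷ 60 = $1749.90.

$1749.90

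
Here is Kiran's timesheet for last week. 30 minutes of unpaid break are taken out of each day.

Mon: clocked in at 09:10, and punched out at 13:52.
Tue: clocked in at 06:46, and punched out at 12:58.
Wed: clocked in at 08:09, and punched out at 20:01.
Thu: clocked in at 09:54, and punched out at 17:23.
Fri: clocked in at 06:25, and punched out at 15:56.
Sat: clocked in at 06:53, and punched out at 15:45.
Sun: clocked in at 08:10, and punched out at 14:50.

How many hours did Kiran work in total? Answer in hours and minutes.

Mon: 09:10–13:52 = 4 h 42 min; less 30 min break → 4 h 12 min
Tue: 06:46–12:58 = 6 h 12 min; less 30 min break → 5 h 42 min
Wed: 08:09–20:01 = 11 h 52 min; less 30 min break → 11 h 22 min
Thu: 09:54–17:23 = 7 h 29 min; less 30 min break → 6 h 59 min
Fri: 06:25–15:56 = 9 h 31 min; less 30 min break → 9 h 1 min
Sat: 06:53–15:45 = 8 h 52 min; less 30 min break → 8 h 22 min
Sun: 08:10–14:50 = 6 h 40 min; less 30 min break → 6 h 10 min
Total: 4 h 12 min + 5 h 42 min + 11 h 22 min + 6 h 59 min + 9 h 1 min + 8 h 22 min + 6 h 10 min = 51 h 48 min.

51 h 48 min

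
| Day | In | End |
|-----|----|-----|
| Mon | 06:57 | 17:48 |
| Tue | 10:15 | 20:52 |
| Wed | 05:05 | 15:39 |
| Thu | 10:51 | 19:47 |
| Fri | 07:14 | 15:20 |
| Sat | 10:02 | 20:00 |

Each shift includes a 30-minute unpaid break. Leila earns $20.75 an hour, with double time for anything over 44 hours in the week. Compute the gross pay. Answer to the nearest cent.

$1412.38

Mon: 06:57–17:48 = 10 h 51 min; less 30 min break → 10 h 21 min
Tue: 10:15–20:52 = 10 h 37 min; less 30 min break → 10 h 7 min
Wed: 05:05–15:39 = 10 h 34 min; less 30 min break → 10 h 4 min
Thu: 10:51–19:47 = 8 h 56 min; less 30 min break → 8 h 26 min
Fri: 07:14–15:20 = 8 h 6 min; less 30 min break → 7 h 36 min
Sat: 10:02–20:00 = 9 h 58 min; less 30 min break → 9 h 28 min
Total worked: 56 h 2 min = 3362 min.
Regular 44 h 0 min = 2640 min at $20.75/h; overtime 12 h 2 min = 722 min at $41.50/h.
Pay = (2640 × $20.75 + 722 × $41.50) ÷ 60 = $1412.38.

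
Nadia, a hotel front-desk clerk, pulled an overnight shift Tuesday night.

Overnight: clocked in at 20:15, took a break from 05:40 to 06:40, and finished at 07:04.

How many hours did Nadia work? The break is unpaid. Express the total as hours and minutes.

9 h 49 min

Overnight: 20:15 → midnight = 3 h 45 min; midnight → 07:04 = 7 h 4 min; span 10 h 49 min; less 60 min break → 9 h 49 min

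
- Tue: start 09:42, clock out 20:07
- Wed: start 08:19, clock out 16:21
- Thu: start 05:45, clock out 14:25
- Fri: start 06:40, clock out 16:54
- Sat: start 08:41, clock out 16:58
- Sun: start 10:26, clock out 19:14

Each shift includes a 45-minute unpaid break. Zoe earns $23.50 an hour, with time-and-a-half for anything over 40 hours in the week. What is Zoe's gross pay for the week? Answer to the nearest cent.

Tue: 09:42–20:07 = 10 h 25 min; less 45 min break → 9 h 40 min
Wed: 08:19–16:21 = 8 h 2 min; less 45 min break → 7 h 17 min
Thu: 05:45–14:25 = 8 h 40 min; less 45 min break → 7 h 55 min
Fri: 06:40–16:54 = 10 h 14 min; less 45 min break → 9 h 29 min
Sat: 08:41–16:58 = 8 h 17 min; less 45 min break → 7 h 32 min
Sun: 10:26–19:14 = 8 h 48 min; less 45 min break → 8 h 3 min
Total worked: 49 h 56 min = 2996 min.
Regular 40 h 0 min = 2400 min at $23.50/h; overtime 9 h 56 min = 596 min at $35.25/h.
Pay = (2400 × $23.50 + 596 × $35.25) ÷ 60 = $1290.15.

$1290.15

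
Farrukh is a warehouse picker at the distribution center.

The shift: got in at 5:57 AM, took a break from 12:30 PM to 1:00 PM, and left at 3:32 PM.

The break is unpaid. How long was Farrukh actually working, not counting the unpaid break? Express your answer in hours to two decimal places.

9.08 hours

The shift: 5:57 AM–3:32 PM = 9 h 35 min; less 30 min break → 9 h 5 min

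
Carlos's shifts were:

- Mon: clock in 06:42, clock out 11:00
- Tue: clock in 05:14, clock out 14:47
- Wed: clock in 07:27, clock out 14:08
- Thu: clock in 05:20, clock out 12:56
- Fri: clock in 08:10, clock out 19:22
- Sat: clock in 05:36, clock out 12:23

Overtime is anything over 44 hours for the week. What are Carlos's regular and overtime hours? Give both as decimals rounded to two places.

Mon: 06:42–11:00 = 4 h 18 min
Tue: 05:14–14:47 = 9 h 33 min
Wed: 07:27–14:08 = 6 h 41 min
Thu: 05:20–12:56 = 7 h 36 min
Fri: 08:10–19:22 = 11 h 12 min
Sat: 05:36–12:23 = 6 h 47 min
Total worked: 46 h 7 min = 46.12 h.
Threshold 44 h → overtime 2 h 7 min, regular 44 h 0 min.

Regular 44.00 hours, overtime 2.12 hours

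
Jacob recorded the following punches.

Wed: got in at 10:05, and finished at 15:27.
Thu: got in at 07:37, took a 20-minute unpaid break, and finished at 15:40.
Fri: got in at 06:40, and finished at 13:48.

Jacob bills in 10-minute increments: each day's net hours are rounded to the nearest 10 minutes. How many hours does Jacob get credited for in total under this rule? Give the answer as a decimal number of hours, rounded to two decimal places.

Wed: 10:05–15:27 = 5 h 22 min → rounds to 5 h 20 min
Thu: 07:37–15:40 = 8 h 3 min − 20 min = 7 h 43 min → rounds to 7 h 40 min
Fri: 06:40–13:48 = 7 h 8 min → rounds to 7 h 10 min
Total credited: 20 h 10 min.

20.17 hours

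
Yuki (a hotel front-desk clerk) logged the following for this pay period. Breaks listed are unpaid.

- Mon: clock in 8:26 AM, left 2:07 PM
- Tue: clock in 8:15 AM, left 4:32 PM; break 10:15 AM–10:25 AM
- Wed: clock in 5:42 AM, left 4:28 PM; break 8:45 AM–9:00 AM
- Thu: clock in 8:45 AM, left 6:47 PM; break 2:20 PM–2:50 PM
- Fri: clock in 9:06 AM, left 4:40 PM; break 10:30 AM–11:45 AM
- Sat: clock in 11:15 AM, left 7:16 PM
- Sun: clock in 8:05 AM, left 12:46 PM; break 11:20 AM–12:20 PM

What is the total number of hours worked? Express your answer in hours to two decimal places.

51.87 hours

Mon: 8:26 AM–2:07 PM = 5 h 41 min
Tue: 8:15 AM–4:32 PM = 8 h 17 min; less 10 min break → 8 h 7 min
Wed: 5:42 AM–4:28 PM = 10 h 46 min; less 15 min break → 10 h 31 min
Thu: 8:45 AM–6:47 PM = 10 h 2 min; less 30 min break → 9 h 32 min
Fri: 9:06 AM–4:40 PM = 7 h 34 min; less 75 min break → 6 h 19 min
Sat: 11:15 AM–7:16 PM = 8 h 1 min
Sun: 8:05 AM–12:46 PM = 4 h 41 min; less 60 min break → 3 h 41 min
Total: 5 h 41 min + 8 h 7 min + 10 h 31 min + 9 h 32 min + 6 h 19 min + 8 h 1 min + 3 h 41 min = 51 h 52 min.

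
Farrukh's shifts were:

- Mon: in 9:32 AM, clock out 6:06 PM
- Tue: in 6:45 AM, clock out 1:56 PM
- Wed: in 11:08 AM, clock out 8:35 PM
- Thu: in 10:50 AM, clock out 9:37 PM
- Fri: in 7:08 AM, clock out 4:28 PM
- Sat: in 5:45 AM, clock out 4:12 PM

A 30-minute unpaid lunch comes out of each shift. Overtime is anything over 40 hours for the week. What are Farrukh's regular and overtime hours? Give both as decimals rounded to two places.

Regular 40.00 hours, overtime 12.77 hours

Mon: 9:32 AM–6:06 PM = 8 h 34 min; less 30 min break → 8 h 4 min
Tue: 6:45 AM–1:56 PM = 7 h 11 min; less 30 min break → 6 h 41 min
Wed: 11:08 AM–8:35 PM = 9 h 27 min; less 30 min break → 8 h 57 min
Thu: 10:50 AM–9:37 PM = 10 h 47 min; less 30 min break → 10 h 17 min
Fri: 7:08 AM–4:28 PM = 9 h 20 min; less 30 min break → 8 h 50 min
Sat: 5:45 AM–4:12 PM = 10 h 27 min; less 30 min break → 9 h 57 min
Total worked: 52 h 46 min = 52.77 h.
Threshold 40 h → overtime 12 h 46 min, regular 40 h 0 min.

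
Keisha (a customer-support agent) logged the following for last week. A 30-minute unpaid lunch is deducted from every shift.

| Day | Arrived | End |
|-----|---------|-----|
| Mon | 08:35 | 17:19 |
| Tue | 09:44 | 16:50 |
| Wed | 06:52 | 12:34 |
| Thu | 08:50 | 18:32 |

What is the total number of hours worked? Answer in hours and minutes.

Mon: 08:35–17:19 = 8 h 44 min; less 30 min break → 8 h 14 min
Tue: 09:44–16:50 = 7 h 6 min; less 30 min break → 6 h 36 min
Wed: 06:52–12:34 = 5 h 42 min; less 30 min break → 5 h 12 min
Thu: 08:50–18:32 = 9 h 42 min; less 30 min break → 9 h 12 min
Total: 8 h 14 min + 6 h 36 min + 5 h 12 min + 9 h 12 min = 29 h 14 min.

29 h 14 min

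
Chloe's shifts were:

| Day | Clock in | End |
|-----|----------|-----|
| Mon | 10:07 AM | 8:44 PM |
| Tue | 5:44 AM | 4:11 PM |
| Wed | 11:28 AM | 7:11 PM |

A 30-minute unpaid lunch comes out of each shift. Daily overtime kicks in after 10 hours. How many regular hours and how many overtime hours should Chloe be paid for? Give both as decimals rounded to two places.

Mon: 10:07 AM–8:44 PM = 10 h 37 min; less 30 min break → 10 h 7 min
Tue: 5:44 AM–4:11 PM = 10 h 27 min; less 30 min break → 9 h 57 min
Wed: 11:28 AM–7:11 PM = 7 h 43 min; less 30 min break → 7 h 13 min
Mon reg 10 h 0 min / OT 0 h 7 min; Tue reg 9 h 57 min / OT 0 h 0 min; Wed reg 7 h 13 min / OT 0 h 0 min.
Totals: regular 27 h 10 min, overtime 0 h 7 min.

Regular 27.17 hours, overtime 0.12 hours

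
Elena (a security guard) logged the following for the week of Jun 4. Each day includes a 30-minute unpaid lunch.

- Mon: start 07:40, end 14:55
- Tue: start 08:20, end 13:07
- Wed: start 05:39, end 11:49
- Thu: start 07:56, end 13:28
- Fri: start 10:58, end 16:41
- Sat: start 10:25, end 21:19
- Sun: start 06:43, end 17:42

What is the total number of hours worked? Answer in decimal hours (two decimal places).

47.83 hours

Mon: 07:40–14:55 = 7 h 15 min; less 30 min break → 6 h 45 min
Tue: 08:20–13:07 = 4 h 47 min; less 30 min break → 4 h 17 min
Wed: 05:39–11:49 = 6 h 10 min; less 30 min break → 5 h 40 min
Thu: 07:56–13:28 = 5 h 32 min; less 30 min break → 5 h 2 min
Fri: 10:58–16:41 = 5 h 43 min; less 30 min break → 5 h 13 min
Sat: 10:25–21:19 = 10 h 54 min; less 30 min break → 10 h 24 min
Sun: 06:43–17:42 = 10 h 59 min; less 30 min break → 10 h 29 min
Total: 6 h 45 min + 4 h 17 min + 5 h 40 min + 5 h 2 min + 5 h 13 min + 10 h 24 min + 10 h 29 min = 47 h 50 min.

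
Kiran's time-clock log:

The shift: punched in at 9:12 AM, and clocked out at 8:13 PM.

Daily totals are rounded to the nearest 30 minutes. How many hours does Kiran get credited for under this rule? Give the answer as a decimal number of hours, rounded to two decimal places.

11.00 hours

The shift: 9:12 AM–8:13 PM = 11 h 1 min → rounds to 11 h 0 min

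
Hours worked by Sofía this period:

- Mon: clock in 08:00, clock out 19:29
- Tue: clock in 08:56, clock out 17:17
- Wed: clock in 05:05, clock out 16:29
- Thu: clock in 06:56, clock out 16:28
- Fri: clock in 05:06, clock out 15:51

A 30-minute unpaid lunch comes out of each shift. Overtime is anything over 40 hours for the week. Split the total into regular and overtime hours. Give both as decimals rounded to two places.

Mon: 08:00–19:29 = 11 h 29 min; less 30 min break → 10 h 59 min
Tue: 08:56–17:17 = 8 h 21 min; less 30 min break → 7 h 51 min
Wed: 05:05–16:29 = 11 h 24 min; less 30 min break → 10 h 54 min
Thu: 06:56–16:28 = 9 h 32 min; less 30 min break → 9 h 2 min
Fri: 05:06–15:51 = 10 h 45 min; less 30 min break → 10 h 15 min
Total worked: 49 h 1 min = 49.02 h.
Threshold 40 h → overtime 9 h 1 min, regular 40 h 0 min.

Regular 40.00 hours, overtime 9.02 hours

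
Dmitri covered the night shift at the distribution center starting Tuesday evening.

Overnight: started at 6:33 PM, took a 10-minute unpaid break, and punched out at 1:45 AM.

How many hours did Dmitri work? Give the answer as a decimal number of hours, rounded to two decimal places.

Overnight: 6:33 PM → midnight = 5 h 27 min; midnight → 1:45 AM = 1 h 45 min; span 7 h 12 min; less 10 min break → 7 h 2 min

7.03 hours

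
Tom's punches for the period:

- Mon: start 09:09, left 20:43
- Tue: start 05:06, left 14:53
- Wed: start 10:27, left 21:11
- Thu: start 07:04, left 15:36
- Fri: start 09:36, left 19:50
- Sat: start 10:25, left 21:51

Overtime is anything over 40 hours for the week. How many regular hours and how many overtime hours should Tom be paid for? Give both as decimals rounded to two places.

Mon: 09:09–20:43 = 11 h 34 min
Tue: 05:06–14:53 = 9 h 47 min
Wed: 10:27–21:11 = 10 h 44 min
Thu: 07:04–15:36 = 8 h 32 min
Fri: 09:36–19:50 = 10 h 14 min
Sat: 10:25–21:51 = 11 h 26 min
Total worked: 62 h 17 min = 62.28 h.
Threshold 40 h → overtime 22 h 17 min, regular 40 h 0 min.

Regular 40.00 hours, overtime 22.28 hours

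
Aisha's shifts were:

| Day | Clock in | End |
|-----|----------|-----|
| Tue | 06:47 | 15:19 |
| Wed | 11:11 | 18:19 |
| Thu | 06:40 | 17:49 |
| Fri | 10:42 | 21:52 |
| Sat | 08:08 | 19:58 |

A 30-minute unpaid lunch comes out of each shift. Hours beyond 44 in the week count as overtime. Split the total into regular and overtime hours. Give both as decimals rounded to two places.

Tue: 06:47–15:19 = 8 h 32 min; less 30 min break → 8 h 2 min
Wed: 11:11–18:19 = 7 h 8 min; less 30 min break → 6 h 38 min
Thu: 06:40–17:49 = 11 h 9 min; less 30 min break → 10 h 39 min
Fri: 10:42–21:52 = 11 h 10 min; less 30 min break → 10 h 40 min
Sat: 08:08–19:58 = 11 h 50 min; less 30 min break → 11 h 20 min
Total worked: 47 h 19 min = 47.32 h.
Threshold 44 h → overtime 3 h 19 min, regular 44 h 0 min.

Regular 44.00 hours, overtime 3.32 hours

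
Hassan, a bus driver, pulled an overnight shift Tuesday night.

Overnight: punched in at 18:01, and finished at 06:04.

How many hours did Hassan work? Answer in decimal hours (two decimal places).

Overnight: 18:01 → midnight = 5 h 59 min; midnight → 06:04 = 6 h 4 min; span 12 h 3 min

12.05 hours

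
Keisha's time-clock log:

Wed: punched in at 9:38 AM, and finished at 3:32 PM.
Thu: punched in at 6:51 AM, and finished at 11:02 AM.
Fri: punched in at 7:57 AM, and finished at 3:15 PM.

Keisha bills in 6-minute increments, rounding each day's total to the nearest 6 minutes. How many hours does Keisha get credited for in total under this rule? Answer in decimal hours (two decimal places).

17.40 hours

Wed: 9:38 AM–3:32 PM = 5 h 54 min → rounds to 5 h 54 min
Thu: 6:51 AM–11:02 AM = 4 h 11 min → rounds to 4 h 12 min
Fri: 7:57 AM–3:15 PM = 7 h 18 min → rounds to 7 h 18 min
Total credited: 17 h 24 min.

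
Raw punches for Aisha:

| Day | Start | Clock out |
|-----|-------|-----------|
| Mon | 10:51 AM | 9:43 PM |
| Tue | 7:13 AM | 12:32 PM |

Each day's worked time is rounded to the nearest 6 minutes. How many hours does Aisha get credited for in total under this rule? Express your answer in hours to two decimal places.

16.20 hours

Mon: 10:51 AM–9:43 PM = 10 h 52 min → rounds to 10 h 54 min
Tue: 7:13 AM–12:32 PM = 5 h 19 min → rounds to 5 h 18 min
Total credited: 16 h 12 min.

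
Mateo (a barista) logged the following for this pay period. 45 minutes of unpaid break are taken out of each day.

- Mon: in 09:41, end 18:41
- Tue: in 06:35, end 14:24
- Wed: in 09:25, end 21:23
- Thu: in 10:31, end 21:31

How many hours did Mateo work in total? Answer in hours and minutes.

Mon: 09:41–18:41 = 9 h 0 min; less 45 min break → 8 h 15 min
Tue: 06:35–14:24 = 7 h 49 min; less 45 min break → 7 h 4 min
Wed: 09:25–21:23 = 11 h 58 min; less 45 min break → 11 h 13 min
Thu: 10:31–21:31 = 11 h 0 min; less 45 min break → 10 h 15 min
Total: 8 h 15 min + 7 h 4 min + 11 h 13 min + 10 h 15 min = 36 h 47 min.

36 h 47 min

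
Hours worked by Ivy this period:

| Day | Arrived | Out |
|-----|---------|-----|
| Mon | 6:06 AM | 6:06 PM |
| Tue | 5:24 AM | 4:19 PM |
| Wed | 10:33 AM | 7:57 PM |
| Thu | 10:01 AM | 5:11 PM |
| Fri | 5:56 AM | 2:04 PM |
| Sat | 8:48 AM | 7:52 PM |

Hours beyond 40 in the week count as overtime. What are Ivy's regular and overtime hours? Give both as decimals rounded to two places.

Mon: 6:06 AM–6:06 PM = 12 h 0 min
Tue: 5:24 AM–4:19 PM = 10 h 55 min
Wed: 10:33 AM–7:57 PM = 9 h 24 min
Thu: 10:01 AM–5:11 PM = 7 h 10 min
Fri: 5:56 AM–2:04 PM = 8 h 8 min
Sat: 8:48 AM–7:52 PM = 11 h 4 min
Total worked: 58 h 41 min = 58.68 h.
Threshold 40 h → overtime 18 h 41 min, regular 40 h 0 min.

Regular 40.00 hours, overtime 18.68 hours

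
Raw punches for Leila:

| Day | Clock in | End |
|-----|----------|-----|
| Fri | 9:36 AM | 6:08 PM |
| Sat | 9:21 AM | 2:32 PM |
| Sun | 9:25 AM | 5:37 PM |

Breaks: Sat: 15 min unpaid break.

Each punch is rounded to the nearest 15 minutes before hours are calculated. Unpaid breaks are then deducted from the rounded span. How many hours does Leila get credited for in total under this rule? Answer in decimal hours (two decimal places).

Fri: in 9:36 AM→9:30 AM, out 6:08 PM→6:15 PM; 8 h 45 min
Sat: in 9:21 AM→9:15 AM, out 2:32 PM→2:30 PM; 5 h 15 min − 15 min = 5 h 0 min
Sun: in 9:25 AM→9:30 AM, out 5:37 PM→5:30 PM; 8 h 0 min
Total credited: 21 h 45 min.

21.75 hours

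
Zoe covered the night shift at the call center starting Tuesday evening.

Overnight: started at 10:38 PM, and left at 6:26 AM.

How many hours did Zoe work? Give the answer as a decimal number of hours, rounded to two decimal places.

Overnight: 10:38 PM → midnight = 1 h 22 min; midnight → 6:26 AM = 6 h 26 min; span 7 h 48 min

7.80 hours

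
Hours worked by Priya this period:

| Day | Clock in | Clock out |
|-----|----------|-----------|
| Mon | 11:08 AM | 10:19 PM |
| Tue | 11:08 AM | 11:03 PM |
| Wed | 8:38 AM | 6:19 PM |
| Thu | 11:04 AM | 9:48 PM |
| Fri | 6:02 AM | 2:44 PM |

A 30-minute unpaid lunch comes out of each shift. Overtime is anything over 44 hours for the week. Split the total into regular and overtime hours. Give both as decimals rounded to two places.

Regular 44.00 hours, overtime 5.72 hours

Mon: 11:08 AM–10:19 PM = 11 h 11 min; less 30 min break → 10 h 41 min
Tue: 11:08 AM–11:03 PM = 11 h 55 min; less 30 min break → 11 h 25 min
Wed: 8:38 AM–6:19 PM = 9 h 41 min; less 30 min break → 9 h 11 min
Thu: 11:04 AM–9:48 PM = 10 h 44 min; less 30 min break → 10 h 14 min
Fri: 6:02 AM–2:44 PM = 8 h 42 min; less 30 min break → 8 h 12 min
Total worked: 49 h 43 min = 49.72 h.
Threshold 44 h → overtime 5 h 43 min, regular 44 h 0 min.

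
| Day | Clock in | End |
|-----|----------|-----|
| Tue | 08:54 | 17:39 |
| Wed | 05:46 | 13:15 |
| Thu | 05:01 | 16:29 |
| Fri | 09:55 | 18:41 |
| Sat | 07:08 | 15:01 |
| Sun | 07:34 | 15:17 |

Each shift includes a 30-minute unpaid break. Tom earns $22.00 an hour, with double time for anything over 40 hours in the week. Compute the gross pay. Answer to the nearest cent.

$1278.93

Tue: 08:54–17:39 = 8 h 45 min; less 30 min break → 8 h 15 min
Wed: 05:46–13:15 = 7 h 29 min; less 30 min break → 6 h 59 min
Thu: 05:01–16:29 = 11 h 28 min; less 30 min break → 10 h 58 min
Fri: 09:55–18:41 = 8 h 46 min; less 30 min break → 8 h 16 min
Sat: 07:08–15:01 = 7 h 53 min; less 30 min break → 7 h 23 min
Sun: 07:34–15:17 = 7 h 43 min; less 30 min break → 7 h 13 min
Total worked: 49 h 4 min = 2944 min.
Regular 40 h 0 min = 2400 min at $22.00/h; overtime 9 h 4 min = 544 min at $44.00/h.
Pay = (2400 × $22.00 + 544 × $44.00) ÷ 60 = $1278.93.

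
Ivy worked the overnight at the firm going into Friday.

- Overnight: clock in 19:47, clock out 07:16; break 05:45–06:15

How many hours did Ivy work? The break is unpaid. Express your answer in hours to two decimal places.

Overnight: 19:47 → midnight = 4 h 13 min; midnight → 07:16 = 7 h 16 min; span 11 h 29 min; less 30 min break → 10 h 59 min

10.98 hours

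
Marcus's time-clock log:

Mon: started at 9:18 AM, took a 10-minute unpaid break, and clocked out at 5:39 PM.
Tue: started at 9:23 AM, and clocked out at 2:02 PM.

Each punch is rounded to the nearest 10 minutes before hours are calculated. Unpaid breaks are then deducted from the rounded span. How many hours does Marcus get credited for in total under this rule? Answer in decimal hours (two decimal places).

Mon: in 9:18 AM→9:20 AM, out 5:39 PM→5:40 PM; 8 h 20 min − 10 min = 8 h 10 min
Tue: in 9:23 AM→9:20 AM, out 2:02 PM→2:00 PM; 4 h 40 min
Total credited: 12 h 50 min.

12.83 hours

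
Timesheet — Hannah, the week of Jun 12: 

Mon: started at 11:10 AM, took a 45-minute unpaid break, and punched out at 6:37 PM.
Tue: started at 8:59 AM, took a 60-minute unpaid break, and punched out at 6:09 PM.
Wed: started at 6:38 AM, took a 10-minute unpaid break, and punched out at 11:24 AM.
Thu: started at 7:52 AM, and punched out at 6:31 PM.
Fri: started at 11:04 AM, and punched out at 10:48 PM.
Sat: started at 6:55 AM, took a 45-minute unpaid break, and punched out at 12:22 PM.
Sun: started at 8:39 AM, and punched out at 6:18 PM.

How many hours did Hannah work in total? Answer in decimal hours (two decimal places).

56.20 hours

Mon: 11:10 AM–6:37 PM = 7 h 27 min; less 45 min break → 6 h 42 min
Tue: 8:59 AM–6:09 PM = 9 h 10 min; less 60 min break → 8 h 10 min
Wed: 6:38 AM–11:24 AM = 4 h 46 min; less 10 min break → 4 h 36 min
Thu: 7:52 AM–6:31 PM = 10 h 39 min
Fri: 11:04 AM–10:48 PM = 11 h 44 min
Sat: 6:55 AM–12:22 PM = 5 h 27 min; less 45 min break → 4 h 42 min
Sun: 8:39 AM–6:18 PM = 9 h 39 min
Total: 6 h 42 min + 8 h 10 min + 4 h 36 min + 10 h 39 min + 11 h 44 min + 4 h 42 min + 9 h 39 min = 56 h 12 min.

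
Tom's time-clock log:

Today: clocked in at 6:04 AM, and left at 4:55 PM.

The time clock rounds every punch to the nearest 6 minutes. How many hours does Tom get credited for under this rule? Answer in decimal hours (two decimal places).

10.80 hours

Today: in 6:04 AM→6:06 AM, out 4:55 PM→4:54 PM; 10 h 48 min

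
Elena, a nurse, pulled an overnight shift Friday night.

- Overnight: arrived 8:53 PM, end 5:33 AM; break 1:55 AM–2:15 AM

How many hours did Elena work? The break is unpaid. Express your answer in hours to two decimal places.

Overnight: 8:53 PM → midnight = 3 h 7 min; midnight → 5:33 AM = 5 h 33 min; span 8 h 40 min; less 20 min break → 8 h 20 min

8.33 hours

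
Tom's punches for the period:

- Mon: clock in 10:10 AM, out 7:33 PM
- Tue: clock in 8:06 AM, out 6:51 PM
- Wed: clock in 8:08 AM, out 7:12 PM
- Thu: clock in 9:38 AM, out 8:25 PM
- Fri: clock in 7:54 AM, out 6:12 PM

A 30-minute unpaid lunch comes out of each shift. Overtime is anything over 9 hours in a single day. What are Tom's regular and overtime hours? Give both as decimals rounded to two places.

Mon: 10:10 AM–7:33 PM = 9 h 23 min; less 30 min break → 8 h 53 min
Tue: 8:06 AM–6:51 PM = 10 h 45 min; less 30 min break → 10 h 15 min
Wed: 8:08 AM–7:12 PM = 11 h 4 min; less 30 min break → 10 h 34 min
Thu: 9:38 AM–8:25 PM = 10 h 47 min; less 30 min break → 10 h 17 min
Fri: 7:54 AM–6:12 PM = 10 h 18 min; less 30 min break → 9 h 48 min
Mon reg 8 h 53 min / OT 0 h 0 min; Tue reg 9 h 0 min / OT 1 h 15 min; Wed reg 9 h 0 min / OT 1 h 34 min; Thu reg 9 h 0 min / OT 1 h 17 min; Fri reg 9 h 0 min / OT 0 h 48 min.
Totals: regular 44 h 53 min, overtime 4 h 54 min.

Regular 44.88 hours, overtime 4.90 hours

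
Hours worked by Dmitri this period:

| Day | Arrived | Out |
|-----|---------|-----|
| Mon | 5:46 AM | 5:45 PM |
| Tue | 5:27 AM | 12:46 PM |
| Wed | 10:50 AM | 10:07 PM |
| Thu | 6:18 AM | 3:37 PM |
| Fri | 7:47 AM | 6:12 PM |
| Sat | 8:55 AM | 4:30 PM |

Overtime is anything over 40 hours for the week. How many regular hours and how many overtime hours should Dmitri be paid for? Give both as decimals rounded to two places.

Mon: 5:46 AM–5:45 PM = 11 h 59 min
Tue: 5:27 AM–12:46 PM = 7 h 19 min
Wed: 10:50 AM–10:07 PM = 11 h 17 min
Thu: 6:18 AM–3:37 PM = 9 h 19 min
Fri: 7:47 AM–6:12 PM = 10 h 25 min
Sat: 8:55 AM–4:30 PM = 7 h 35 min
Total worked: 57 h 54 min = 57.90 h.
Threshold 40 h → overtime 17 h 54 min, regular 40 h 0 min.

Regular 40.00 hours, overtime 17.90 hours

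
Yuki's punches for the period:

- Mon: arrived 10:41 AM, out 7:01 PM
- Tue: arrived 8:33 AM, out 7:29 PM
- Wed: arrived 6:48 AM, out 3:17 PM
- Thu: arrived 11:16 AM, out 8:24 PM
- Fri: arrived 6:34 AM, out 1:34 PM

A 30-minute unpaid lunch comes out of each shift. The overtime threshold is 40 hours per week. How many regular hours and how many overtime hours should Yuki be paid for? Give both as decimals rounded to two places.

Mon: 10:41 AM–7:01 PM = 8 h 20 min; less 30 min break → 7 h 50 min
Tue: 8:33 AM–7:29 PM = 10 h 56 min; less 30 min break → 10 h 26 min
Wed: 6:48 AM–3:17 PM = 8 h 29 min; less 30 min break → 7 h 59 min
Thu: 11:16 AM–8:24 PM = 9 h 8 min; less 30 min break → 8 h 38 min
Fri: 6:34 AM–1:34 PM = 7 h 0 min; less 30 min break → 6 h 30 min
Total worked: 41 h 23 min = 41.38 h.
Threshold 40 h → overtime 1 h 23 min, regular 40 h 0 min.

Regular 40.00 hours, overtime 1.38 hours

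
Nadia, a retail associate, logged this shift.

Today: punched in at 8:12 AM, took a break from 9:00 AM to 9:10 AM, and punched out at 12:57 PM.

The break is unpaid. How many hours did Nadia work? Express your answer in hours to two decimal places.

Today: 8:12 AM–12:57 PM = 4 h 45 min; less 10 min break → 4 h 35 min

4.58 hours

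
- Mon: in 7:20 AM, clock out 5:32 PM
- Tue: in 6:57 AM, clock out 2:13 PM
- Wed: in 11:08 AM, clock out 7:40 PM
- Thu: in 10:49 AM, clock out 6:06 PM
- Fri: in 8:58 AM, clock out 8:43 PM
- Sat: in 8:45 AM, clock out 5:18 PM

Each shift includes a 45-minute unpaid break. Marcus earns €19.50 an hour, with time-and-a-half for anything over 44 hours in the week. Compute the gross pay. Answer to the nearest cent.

€1006.69

Mon: 7:20 AM–5:32 PM = 10 h 12 min; less 45 min break → 9 h 27 min
Tue: 6:57 AM–2:13 PM = 7 h 16 min; less 45 min break → 6 h 31 min
Wed: 11:08 AM–7:40 PM = 8 h 32 min; less 45 min break → 7 h 47 min
Thu: 10:49 AM–6:06 PM = 7 h 17 min; less 45 min break → 6 h 32 min
Fri: 8:58 AM–8:43 PM = 11 h 45 min; less 45 min break → 11 h 0 min
Sat: 8:45 AM–5:18 PM = 8 h 33 min; less 45 min break → 7 h 48 min
Total worked: 49 h 5 min = 2945 min.
Regular 44 h 0 min = 2640 min at €19.50/h; overtime 5 h 5 min = 305 min at €29.25/h.
Pay = (2640 × €19.50 + 305 × €29.25) ÷ 60 = €1006.69.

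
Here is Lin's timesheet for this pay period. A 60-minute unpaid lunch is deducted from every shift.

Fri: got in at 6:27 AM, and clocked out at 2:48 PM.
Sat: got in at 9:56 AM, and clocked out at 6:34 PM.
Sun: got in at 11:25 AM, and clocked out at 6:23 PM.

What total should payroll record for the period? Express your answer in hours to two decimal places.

20.95 hours

Fri: 6:27 AM–2:48 PM = 8 h 21 min; less 60 min break → 7 h 21 min
Sat: 9:56 AM–6:34 PM = 8 h 38 min; less 60 min break → 7 h 38 min
Sun: 11:25 AM–6:23 PM = 6 h 58 min; less 60 min break → 5 h 58 min
Total: 7 h 21 min + 7 h 38 min + 5 h 58 min = 20 h 57 min.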